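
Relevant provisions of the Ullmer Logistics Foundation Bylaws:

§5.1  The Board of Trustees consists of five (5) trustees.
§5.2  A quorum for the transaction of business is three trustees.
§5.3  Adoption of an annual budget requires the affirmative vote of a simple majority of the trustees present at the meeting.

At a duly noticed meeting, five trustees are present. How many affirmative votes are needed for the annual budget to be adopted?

The annual budget requires a majority of the trustees present (5).
A majority of 5 is 3.

3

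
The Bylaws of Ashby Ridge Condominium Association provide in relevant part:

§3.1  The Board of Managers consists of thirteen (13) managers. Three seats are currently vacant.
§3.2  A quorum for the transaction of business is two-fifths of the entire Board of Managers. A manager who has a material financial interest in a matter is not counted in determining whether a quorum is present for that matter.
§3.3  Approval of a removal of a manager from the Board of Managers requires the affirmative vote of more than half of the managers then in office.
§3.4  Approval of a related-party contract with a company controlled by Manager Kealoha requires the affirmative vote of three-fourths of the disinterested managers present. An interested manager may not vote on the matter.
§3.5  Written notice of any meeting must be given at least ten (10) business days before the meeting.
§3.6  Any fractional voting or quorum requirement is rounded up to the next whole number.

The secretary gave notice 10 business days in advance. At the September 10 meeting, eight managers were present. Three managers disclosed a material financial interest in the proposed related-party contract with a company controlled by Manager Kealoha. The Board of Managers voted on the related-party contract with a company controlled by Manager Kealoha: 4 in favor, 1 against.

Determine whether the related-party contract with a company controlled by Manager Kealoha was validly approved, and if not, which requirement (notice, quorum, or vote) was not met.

Invalid — quorum requirement not satisfied.

Notice: 10 business days given; 10 required (10 ≥ 10). Satisfied.
Quorum: 8 present, but the 3 interested managers do not count, leaving 5. Quorum is 6. Not satisfied.
Vote: the related-party contract with a company controlled by Manager Kealoha requires three-fourths of the disinterested managers present (8 − 3 = 5). 3/4 of 5 = 3.75, rounded up to 4, so 4 affirmative votes are needed; 4 voted in favor. Satisfied. (Moot — without a quorum no business can be validly transacted.)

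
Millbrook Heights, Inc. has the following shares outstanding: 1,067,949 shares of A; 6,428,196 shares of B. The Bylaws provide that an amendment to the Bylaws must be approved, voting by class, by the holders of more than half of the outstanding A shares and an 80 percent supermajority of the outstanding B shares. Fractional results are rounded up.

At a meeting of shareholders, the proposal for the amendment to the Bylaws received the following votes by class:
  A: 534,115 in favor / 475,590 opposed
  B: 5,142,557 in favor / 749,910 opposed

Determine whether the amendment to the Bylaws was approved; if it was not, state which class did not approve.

Approved — every class gave the required vote.

A: a majority of 1067949 is 533975; 533,975 required, 534,115 in favor — approved.
B: 4/5 of 6428196 = 5142556.80, rounded up to 5142557; 5,142,557 required, 5,142,557 in favor — approved.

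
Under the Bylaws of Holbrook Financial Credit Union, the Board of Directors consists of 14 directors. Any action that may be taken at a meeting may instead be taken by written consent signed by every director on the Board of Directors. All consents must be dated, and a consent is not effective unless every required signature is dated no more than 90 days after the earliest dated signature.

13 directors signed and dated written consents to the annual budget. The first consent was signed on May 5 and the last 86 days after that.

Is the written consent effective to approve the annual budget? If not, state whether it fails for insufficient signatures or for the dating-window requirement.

Signatures required: every one of 14 — unanimous means all 14, so 14 needed; 13 signed. Insufficient.
Dating window: the latest signature is 86 days after the earliest; the limit is 90 days. Within the window.

Not effective — insufficient signatures.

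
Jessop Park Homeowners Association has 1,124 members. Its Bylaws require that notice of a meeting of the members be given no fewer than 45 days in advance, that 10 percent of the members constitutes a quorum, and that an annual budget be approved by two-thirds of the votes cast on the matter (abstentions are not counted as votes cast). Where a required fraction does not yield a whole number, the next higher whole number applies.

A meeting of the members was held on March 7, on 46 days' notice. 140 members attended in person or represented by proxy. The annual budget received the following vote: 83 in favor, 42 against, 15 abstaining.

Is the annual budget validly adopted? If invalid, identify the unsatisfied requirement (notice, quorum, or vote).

Notice: 46 days given; 45 required. Satisfied.
Quorum: 10% of 1,124 = 112.40, rounded up to 113; 140 present. Satisfied.
Vote: requires two-thirds of the votes cast (140 − 15 abstaining = 125); 2/3 of 125 = 83.33, rounded up to 84, so 84 needed; 83 in favor. Not satisfied.

Invalid — vote requirement not satisfied.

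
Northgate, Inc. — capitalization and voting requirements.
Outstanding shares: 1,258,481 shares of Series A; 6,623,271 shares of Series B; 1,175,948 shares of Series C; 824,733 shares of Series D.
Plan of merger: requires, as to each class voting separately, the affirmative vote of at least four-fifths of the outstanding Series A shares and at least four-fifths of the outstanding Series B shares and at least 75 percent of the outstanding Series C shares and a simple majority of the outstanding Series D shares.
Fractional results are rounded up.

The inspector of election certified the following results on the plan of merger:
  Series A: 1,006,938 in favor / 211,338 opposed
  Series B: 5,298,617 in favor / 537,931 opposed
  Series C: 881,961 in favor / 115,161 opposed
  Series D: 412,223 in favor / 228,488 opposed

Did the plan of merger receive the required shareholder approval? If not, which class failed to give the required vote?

Not approved — the Series D shares did not give the required vote.

Series A: 4/5 of 1258481 = 1006784.80, rounded up to 1006785; 1,006,785 required, 1,006,938 in favor — approved.
Series B: 4/5 of 6623271 = 5298616.80, rounded up to 5298617; 5,298,617 required, 5,298,617 in favor — approved.
Series C: 3/4 of 1175948 = 881961; 881,961 required, 881,961 in favor — approved.
Series D: a majority of 824733 is 412367; 412,367 required, 412,223 in favor — not approved.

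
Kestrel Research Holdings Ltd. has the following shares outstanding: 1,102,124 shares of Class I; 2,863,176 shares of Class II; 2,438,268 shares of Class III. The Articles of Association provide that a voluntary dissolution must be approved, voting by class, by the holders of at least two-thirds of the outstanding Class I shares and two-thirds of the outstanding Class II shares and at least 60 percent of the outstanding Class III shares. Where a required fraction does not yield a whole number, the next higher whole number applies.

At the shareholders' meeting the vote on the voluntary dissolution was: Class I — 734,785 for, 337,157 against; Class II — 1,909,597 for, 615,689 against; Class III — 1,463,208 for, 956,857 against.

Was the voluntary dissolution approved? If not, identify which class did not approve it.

Class I: 2/3 of 1102124 = 734749.33, rounded up to 734750; 734,750 required, 734,785 in favor — approved.
Class II: 2/3 of 2863176 = 1908784; 1,908,784 required, 1,909,597 in favor — approved.
Class III: 3/5 of 2438268 = 1462960.80, rounded up to 1462961; 1,462,961 required, 1,463,208 in favor — approved.

Approved — every class gave the required vote.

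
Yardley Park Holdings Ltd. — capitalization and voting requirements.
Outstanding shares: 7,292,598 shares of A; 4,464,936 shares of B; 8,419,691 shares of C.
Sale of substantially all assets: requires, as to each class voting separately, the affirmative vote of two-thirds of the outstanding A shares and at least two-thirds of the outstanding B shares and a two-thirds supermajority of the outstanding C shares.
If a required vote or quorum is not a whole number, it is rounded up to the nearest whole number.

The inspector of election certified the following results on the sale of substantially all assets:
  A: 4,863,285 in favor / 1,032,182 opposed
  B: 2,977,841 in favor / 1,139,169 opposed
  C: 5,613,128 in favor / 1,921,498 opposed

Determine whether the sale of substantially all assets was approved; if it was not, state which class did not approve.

A: 2/3 of 7292598 = 4861732; 4,861,732 required, 4,863,285 in favor — approved.
B: 2/3 of 4464936 = 2976624; 2,976,624 required, 2,977,841 in favor — approved.
C: 2/3 of 8419691 = 5613127.33, rounded up to 5613128; 5,613,128 required, 5,613,128 in favor — approved.

Approved — every class gave the required vote.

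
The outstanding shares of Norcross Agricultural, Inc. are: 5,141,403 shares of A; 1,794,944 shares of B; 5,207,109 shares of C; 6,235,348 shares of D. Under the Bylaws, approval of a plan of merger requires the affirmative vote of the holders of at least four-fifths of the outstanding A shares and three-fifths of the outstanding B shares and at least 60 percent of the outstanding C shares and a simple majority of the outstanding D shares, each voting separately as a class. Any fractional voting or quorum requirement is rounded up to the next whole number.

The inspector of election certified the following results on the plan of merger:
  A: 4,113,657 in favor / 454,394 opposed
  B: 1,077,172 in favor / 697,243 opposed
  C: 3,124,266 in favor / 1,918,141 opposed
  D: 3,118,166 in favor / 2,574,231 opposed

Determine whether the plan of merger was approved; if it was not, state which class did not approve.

A: 4/5 of 5141403 = 4113122.40, rounded up to 4113123; 4,113,123 required, 4,113,657 in favor — approved.
B: 3/5 of 1794944 = 1076966.40, rounded up to 1076967; 1,076,967 required, 1,077,172 in favor — approved.
C: 3/5 of 5207109 = 3124265.40, rounded up to 3124266; 3,124,266 required, 3,124,266 in favor — approved.
D: a majority of 6235348 is 3117675; 3,117,675 required, 3,118,166 in favor — approved.

Approved — every class gave the required vote.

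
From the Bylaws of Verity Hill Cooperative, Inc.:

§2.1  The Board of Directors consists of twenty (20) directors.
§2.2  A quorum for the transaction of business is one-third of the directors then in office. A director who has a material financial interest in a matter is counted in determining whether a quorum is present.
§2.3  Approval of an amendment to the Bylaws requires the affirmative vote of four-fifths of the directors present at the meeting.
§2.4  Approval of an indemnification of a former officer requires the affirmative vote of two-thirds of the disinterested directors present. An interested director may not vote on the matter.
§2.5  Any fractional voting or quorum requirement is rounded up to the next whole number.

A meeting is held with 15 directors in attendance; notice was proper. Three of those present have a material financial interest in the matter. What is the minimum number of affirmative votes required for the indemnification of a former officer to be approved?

The indemnification of a former officer requires two-thirds of the disinterested directors present (15 − 3 = 12).
2/3 of 12 = 8.

8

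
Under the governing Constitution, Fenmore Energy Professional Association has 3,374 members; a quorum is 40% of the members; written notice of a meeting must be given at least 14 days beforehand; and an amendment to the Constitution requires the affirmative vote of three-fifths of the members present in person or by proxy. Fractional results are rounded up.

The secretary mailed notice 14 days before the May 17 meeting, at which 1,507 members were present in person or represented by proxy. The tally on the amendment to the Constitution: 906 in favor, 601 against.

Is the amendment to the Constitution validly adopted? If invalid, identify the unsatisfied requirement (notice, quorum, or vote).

Valid — all requirements satisfied.

Notice: 14 days given; 14 required. Satisfied.
Quorum: 40% of 3,374 = 1,349.60, rounded up to 1,350; 1,507 present. Satisfied.
Vote: requires three-fifths of those present (1,507); 3/5 of 1507 = 904.20, rounded up to 905, so 905 needed; 906 in favor. Satisfied.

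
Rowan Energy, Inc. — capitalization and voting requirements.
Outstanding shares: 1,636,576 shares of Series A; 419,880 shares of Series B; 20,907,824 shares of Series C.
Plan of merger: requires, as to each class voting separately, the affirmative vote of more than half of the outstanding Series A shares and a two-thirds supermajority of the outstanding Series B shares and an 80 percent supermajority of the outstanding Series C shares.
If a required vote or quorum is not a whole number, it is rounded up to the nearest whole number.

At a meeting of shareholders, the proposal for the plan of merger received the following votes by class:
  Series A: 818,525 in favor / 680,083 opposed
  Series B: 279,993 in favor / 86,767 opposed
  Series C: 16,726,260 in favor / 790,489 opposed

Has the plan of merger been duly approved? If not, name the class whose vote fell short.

Series A: a majority of 1636576 is 818289; 818,289 required, 818,525 in favor — approved.
Series B: 2/3 of 419880 = 279920; 279,920 required, 279,993 in favor — approved.
Series C: 4/5 of 20907824 = 16726259.20, rounded up to 16726260; 16,726,260 required, 16,726,260 in favor — approved.

Approved — every class gave the required vote.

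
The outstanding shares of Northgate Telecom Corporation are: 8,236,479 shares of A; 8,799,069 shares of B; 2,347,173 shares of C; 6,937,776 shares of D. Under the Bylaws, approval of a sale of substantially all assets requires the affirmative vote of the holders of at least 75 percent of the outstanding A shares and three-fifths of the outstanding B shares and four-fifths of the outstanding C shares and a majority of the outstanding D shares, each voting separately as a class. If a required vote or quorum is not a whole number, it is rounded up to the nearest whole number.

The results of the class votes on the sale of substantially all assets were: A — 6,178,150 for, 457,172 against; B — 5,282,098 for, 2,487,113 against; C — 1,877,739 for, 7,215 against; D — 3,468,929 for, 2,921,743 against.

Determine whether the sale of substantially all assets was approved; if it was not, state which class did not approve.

Approved — every class gave the required vote.

A: 3/4 of 8236479 = 6177359.25, rounded up to 6177360; 6,177,360 required, 6,178,150 in favor — approved.
B: 3/5 of 8799069 = 5279441.40, rounded up to 5279442; 5,279,442 required, 5,282,098 in favor — approved.
C: 4/5 of 2347173 = 1877738.40, rounded up to 1877739; 1,877,739 required, 1,877,739 in favor — approved.
D: a majority of 6937776 is 3468889; 3,468,889 required, 3,468,929 in favor — approved.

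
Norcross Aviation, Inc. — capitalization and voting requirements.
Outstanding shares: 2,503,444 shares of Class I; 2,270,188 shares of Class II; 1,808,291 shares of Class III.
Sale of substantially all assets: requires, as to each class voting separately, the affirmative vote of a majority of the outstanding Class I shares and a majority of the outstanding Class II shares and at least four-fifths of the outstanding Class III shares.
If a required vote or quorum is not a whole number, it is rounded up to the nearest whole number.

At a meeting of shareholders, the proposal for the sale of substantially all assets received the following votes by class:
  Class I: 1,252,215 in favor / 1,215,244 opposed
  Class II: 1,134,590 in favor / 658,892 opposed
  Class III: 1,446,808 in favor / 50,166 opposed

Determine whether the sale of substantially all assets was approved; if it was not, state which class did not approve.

Not approved — the Class II shares did not give the required vote.

Class I: a majority of 2503444 is 1251723; 1,251,723 required, 1,252,215 in favor — approved.
Class II: a majority of 2270188 is 1135095; 1,135,095 required, 1,134,590 in favor — not approved.
Class III: 4/5 of 1808291 = 1446632.80, rounded up to 1446633; 1,446,633 required, 1,446,808 in favor — approved.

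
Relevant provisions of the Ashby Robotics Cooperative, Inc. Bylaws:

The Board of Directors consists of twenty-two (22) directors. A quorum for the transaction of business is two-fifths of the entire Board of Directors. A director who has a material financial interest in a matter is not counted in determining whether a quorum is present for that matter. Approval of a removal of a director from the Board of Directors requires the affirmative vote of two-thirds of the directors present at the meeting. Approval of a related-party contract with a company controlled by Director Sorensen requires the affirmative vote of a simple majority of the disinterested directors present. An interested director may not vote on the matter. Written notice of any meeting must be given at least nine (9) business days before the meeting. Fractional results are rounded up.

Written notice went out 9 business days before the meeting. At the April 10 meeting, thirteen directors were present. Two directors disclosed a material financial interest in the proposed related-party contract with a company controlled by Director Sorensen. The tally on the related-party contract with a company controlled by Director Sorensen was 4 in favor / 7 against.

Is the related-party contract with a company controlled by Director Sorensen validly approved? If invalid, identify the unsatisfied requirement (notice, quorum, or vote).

Invalid — vote requirement not satisfied.

Notice: 9 business days given; 9 required (9 ≥ 9). Satisfied.
Quorum: 13 present, but the 2 interested directors do not count, leaving 11. Quorum is 9. Satisfied.
Vote: the related-party contract with a company controlled by Director Sorensen requires a majority of the disinterested directors present (13 − 2 = 11). A majority of 11 is 6, so 6 affirmative votes are needed; 4 voted in favor. Not satisfied.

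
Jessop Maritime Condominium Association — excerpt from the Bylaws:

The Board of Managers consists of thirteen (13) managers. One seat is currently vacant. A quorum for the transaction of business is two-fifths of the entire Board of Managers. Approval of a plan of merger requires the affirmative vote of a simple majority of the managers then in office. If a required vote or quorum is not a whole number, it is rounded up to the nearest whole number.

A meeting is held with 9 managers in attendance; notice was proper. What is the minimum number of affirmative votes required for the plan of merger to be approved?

7

The plan of merger requires a majority of the managers then in office (12).
A majority of 12 is 7.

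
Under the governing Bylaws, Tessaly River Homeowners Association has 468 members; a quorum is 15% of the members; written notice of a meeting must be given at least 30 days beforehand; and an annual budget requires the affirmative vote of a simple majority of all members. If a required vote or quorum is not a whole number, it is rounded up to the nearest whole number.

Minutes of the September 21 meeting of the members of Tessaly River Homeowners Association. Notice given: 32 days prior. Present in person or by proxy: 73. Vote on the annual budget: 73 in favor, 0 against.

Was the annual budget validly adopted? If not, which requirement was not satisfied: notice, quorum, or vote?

Invalid — vote requirement not satisfied.

Notice: 32 days given; 30 required. Satisfied.
Quorum: 15% of 468 = 70.20, rounded up to 71; 73 present. Satisfied.
Vote: requires a majority of all members (468); a majority of 468 is 235, so 235 needed; 73 in favor. Not satisfied.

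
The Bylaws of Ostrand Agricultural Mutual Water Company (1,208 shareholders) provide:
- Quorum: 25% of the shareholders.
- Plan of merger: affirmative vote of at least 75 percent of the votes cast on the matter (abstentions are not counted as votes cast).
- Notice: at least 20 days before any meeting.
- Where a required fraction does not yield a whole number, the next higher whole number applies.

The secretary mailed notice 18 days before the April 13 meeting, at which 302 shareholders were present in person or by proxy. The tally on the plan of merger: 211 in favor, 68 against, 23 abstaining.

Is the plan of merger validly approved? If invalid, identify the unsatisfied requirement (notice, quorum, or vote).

Notice: 18 days given; 20 required. Not satisfied.
Quorum: 25% of 1,208 = 302; 302 present. Satisfied.
Vote: requires three-fourths of the votes cast (302 − 23 abstaining = 279); 3/4 of 279 = 209.25, rounded up to 210, so 210 needed; 211 in favor. Satisfied.

Invalid — notice requirement not satisfied.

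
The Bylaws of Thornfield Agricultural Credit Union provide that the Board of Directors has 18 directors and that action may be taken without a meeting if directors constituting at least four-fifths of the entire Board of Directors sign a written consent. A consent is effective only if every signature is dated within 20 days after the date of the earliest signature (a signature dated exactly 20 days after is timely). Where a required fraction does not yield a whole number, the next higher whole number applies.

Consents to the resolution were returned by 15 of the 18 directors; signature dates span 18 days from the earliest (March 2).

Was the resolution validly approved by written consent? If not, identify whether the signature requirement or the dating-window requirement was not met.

Effective — both the signature and dating-window requirements are satisfied.

Signatures required: at least four-fifths of 18 — 4/5 of 18 = 14.40, rounded up to 15, so 15 needed; 15 signed. Sufficient.
Dating window: the latest signature is 18 days after the earliest; the limit is 20 days. Within the window.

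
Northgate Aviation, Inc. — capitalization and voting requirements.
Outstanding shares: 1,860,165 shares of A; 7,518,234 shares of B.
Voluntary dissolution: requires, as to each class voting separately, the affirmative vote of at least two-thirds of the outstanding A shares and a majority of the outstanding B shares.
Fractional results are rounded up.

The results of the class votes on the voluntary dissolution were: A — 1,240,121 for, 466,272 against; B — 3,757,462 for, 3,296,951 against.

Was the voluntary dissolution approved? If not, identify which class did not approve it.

A: 2/3 of 1860165 = 1240110; 1,240,110 required, 1,240,121 in favor — approved.
B: a majority of 7518234 is 3759118; 3,759,118 required, 3,757,462 in favor — not approved.

Not approved — the B shares did not give the required vote.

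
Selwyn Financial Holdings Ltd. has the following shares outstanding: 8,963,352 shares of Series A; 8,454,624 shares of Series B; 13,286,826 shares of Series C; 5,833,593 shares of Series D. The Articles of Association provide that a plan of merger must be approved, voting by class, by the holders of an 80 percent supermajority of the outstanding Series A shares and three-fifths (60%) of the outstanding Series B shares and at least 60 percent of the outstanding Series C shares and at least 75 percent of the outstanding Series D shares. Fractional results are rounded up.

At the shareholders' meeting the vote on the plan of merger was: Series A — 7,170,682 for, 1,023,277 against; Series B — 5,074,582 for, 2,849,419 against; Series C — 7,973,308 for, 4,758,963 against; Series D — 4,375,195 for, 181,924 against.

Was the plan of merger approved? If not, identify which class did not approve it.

Series A: 4/5 of 8963352 = 7170681.60, rounded up to 7170682; 7,170,682 required, 7,170,682 in favor — approved.
Series B: 3/5 of 8454624 = 5072774.40, rounded up to 5072775; 5,072,775 required, 5,074,582 in favor — approved.
Series C: 3/5 of 13286826 = 7972095.60, rounded up to 7972096; 7,972,096 required, 7,973,308 in favor — approved.
Series D: 3/4 of 5833593 = 4375194.75, rounded up to 4375195; 4,375,195 required, 4,375,195 in favor — approved.

Approved — every class gave the required vote.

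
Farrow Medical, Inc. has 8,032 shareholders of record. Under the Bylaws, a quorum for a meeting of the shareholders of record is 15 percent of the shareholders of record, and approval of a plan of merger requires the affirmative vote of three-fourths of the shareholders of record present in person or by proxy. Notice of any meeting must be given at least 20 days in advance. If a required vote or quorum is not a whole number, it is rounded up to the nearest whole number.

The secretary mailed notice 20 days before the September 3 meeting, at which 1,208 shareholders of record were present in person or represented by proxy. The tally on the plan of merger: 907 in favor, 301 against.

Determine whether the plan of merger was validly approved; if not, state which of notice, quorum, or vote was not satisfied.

Notice: 20 days given; 20 required. Satisfied.
Quorum: 15% of 8,032 = 1,204.80, rounded up to 1,205; 1,208 present. Satisfied.
Vote: requires three-fourths of those present (1,208); 3/4 of 1208 = 906, so 906 needed; 907 in favor. Satisfied.

Valid — all requirements satisfied.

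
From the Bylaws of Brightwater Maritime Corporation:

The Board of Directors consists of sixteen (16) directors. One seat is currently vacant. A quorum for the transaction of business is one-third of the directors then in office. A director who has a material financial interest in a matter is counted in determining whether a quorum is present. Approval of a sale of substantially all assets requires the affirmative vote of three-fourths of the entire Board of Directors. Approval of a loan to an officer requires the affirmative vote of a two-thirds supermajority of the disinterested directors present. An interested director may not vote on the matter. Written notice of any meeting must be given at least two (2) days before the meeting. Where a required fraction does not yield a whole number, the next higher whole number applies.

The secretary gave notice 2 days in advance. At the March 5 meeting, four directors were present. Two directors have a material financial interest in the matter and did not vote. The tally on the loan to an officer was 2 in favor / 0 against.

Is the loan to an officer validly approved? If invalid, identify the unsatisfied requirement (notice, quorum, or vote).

Invalid — quorum requirement not satisfied.

Notice: 2 days given; 2 required (2 ≥ 2). Satisfied.
Quorum: 4 present (interested directors count toward quorum); quorum is 5. Not satisfied.
Vote: the loan to an officer requires two-thirds of the disinterested directors present (4 − 2 = 2). 2/3 of 2 = 1.33, rounded up to 2, so 2 affirmative votes are needed; 2 voted in favor. Satisfied. (Moot — without a quorum no business can be validly transacted.)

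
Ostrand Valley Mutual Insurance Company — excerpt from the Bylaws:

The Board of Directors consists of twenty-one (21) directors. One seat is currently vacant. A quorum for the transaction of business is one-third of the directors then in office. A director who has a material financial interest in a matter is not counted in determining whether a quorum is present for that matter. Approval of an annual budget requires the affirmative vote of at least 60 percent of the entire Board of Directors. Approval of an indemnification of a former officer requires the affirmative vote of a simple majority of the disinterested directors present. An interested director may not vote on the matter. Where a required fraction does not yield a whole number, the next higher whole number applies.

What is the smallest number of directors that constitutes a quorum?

7

1/3 of 20 = 6.67, rounded up to 7.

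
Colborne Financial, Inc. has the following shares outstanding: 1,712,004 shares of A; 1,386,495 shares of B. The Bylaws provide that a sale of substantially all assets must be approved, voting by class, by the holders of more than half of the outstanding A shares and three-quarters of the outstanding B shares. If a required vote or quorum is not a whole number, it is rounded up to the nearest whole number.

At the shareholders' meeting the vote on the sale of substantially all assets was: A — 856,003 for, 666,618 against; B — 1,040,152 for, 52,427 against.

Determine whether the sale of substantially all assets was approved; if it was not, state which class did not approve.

A: a majority of 1712004 is 856003; 856,003 required, 856,003 in favor — approved.
B: 3/4 of 1386495 = 1039871.25, rounded up to 1039872; 1,039,872 required, 1,040,152 in favor — approved.

Approved — every class gave the required vote.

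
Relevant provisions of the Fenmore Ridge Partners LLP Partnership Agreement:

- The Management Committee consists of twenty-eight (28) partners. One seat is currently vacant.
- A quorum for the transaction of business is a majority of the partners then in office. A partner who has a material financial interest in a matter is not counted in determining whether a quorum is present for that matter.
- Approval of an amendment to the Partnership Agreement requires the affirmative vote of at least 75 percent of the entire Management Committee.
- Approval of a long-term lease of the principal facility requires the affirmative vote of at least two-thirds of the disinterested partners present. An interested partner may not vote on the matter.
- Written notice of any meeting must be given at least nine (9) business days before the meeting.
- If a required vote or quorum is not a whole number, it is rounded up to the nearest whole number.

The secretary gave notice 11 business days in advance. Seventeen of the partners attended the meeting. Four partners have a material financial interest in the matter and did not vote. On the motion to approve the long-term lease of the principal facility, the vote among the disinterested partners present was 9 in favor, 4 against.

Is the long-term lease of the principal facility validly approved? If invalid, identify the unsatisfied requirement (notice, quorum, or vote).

Notice: 11 business days given; 9 required (11 ≥ 9). Satisfied.
Quorum: 17 present, but the 4 interested partners do not count, leaving 13. Quorum is 14. Not satisfied.
Vote: the long-term lease of the principal facility requires two-thirds of the disinterested partners present (17 − 4 = 13). 2/3 of 13 = 8.67, rounded up to 9, so 9 affirmative votes are needed; 9 voted in favor. Satisfied. (Moot — without a quorum no business can be validly transacted.)

Invalid — quorum requirement not satisfied.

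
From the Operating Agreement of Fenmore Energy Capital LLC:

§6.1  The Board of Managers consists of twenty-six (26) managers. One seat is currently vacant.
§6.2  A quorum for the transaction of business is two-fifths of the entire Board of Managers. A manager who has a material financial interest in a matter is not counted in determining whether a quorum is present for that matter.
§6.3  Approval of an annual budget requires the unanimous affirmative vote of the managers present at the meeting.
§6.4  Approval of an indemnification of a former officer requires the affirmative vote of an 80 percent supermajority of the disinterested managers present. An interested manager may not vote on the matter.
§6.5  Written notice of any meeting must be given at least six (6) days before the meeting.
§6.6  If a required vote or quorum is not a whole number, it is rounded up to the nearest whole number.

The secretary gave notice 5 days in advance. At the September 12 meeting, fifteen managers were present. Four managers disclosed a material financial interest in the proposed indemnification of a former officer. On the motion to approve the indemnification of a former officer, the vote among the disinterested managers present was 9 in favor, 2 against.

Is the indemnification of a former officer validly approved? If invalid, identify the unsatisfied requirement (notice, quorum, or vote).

Notice: 5 days given; 6 required (5 < 6). Not satisfied.
Quorum: 15 present, but the 4 interested managers do not count, leaving 11. Quorum is 11. Satisfied.
Vote: the indemnification of a former officer requires four-fifths of the disinterested managers present (15 − 4 = 11). 4/5 of 11 = 8.80, rounded up to 9, so 9 affirmative votes are needed; 9 voted in favor. Satisfied.

Invalid — notice requirement not satisfied.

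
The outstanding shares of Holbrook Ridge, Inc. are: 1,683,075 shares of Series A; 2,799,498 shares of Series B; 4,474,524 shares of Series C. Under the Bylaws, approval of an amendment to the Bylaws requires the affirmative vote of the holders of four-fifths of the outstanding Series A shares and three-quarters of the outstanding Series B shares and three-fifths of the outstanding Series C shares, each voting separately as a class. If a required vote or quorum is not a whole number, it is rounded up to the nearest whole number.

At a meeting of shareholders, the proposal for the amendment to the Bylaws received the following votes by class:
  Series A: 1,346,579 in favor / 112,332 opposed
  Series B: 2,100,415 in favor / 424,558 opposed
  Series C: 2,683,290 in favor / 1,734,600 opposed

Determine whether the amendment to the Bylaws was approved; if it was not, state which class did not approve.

Series A: 4/5 of 1683075 = 1346460; 1,346,460 required, 1,346,579 in favor — approved.
Series B: 3/4 of 2799498 = 2099623.50, rounded up to 2099624; 2,099,624 required, 2,100,415 in favor — approved.
Series C: 3/5 of 4474524 = 2684714.40, rounded up to 2684715; 2,684,715 required, 2,683,290 in favor — not approved.

Not approved — the Series C shares did not give the required vote.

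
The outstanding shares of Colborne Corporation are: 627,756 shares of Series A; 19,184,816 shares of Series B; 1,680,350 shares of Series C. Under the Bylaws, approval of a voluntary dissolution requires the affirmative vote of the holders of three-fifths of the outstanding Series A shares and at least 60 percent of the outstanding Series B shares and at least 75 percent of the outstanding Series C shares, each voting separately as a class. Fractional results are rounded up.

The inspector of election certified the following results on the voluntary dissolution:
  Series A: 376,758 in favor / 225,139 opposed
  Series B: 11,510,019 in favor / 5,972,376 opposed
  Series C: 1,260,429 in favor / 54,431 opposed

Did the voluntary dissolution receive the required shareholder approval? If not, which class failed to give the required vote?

Series A: 3/5 of 627756 = 376653.60, rounded up to 376654; 376,654 required, 376,758 in favor — approved.
Series B: 3/5 of 19184816 = 11510889.60, rounded up to 11510890; 11,510,890 required, 11,510,019 in favor — not approved.
Series C: 3/4 of 1680350 = 1260262.50, rounded up to 1260263; 1,260,263 required, 1,260,429 in favor — approved.

Not approved — the Series B shares did not give the required vote.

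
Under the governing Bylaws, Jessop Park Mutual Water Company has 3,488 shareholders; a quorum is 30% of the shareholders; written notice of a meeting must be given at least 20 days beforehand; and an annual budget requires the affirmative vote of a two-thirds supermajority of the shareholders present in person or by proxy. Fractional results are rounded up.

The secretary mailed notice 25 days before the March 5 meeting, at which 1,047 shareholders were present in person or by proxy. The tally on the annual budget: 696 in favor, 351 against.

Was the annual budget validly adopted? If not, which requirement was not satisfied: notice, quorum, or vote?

Invalid — vote requirement not satisfied.

Notice: 25 days given; 20 required. Satisfied.
Quorum: 30% of 3,488 = 1,046.40, rounded up to 1,047; 1,047 present. Satisfied.
Vote: requires two-thirds of those present (1,047); 2/3 of 1047 = 698, so 698 needed; 696 in favor. Not satisfied.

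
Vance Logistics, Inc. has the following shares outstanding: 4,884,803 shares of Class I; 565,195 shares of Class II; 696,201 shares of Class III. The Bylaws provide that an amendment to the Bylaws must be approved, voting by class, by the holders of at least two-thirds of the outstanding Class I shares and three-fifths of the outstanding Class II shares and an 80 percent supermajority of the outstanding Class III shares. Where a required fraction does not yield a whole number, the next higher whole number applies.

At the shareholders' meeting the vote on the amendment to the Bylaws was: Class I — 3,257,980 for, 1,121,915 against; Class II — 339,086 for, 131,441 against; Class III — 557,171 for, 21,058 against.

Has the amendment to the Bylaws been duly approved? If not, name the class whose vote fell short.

Class I: 2/3 of 4884803 = 3256535.33, rounded up to 3256536; 3,256,536 required, 3,257,980 in favor — approved.
Class II: 3/5 of 565195 = 339117; 339,117 required, 339,086 in favor — not approved.
Class III: 4/5 of 696201 = 556960.80, rounded up to 556961; 556,961 required, 557,171 in favor — approved.

Not approved — the Class II shares did not give the required vote.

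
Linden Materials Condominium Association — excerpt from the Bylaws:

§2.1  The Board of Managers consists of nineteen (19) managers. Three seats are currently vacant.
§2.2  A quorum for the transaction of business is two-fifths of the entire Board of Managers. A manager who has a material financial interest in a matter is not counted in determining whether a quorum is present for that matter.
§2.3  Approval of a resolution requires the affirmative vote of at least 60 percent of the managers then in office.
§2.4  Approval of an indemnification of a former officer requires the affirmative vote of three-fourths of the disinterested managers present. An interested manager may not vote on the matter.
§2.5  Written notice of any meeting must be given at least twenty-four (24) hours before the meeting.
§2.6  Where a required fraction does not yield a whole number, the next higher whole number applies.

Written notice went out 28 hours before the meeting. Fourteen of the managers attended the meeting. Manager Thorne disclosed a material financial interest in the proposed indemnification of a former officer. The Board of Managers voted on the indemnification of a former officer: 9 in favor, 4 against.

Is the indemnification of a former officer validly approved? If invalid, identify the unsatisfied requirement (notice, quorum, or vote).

Notice: 28 hours given; 24 required (28 ≥ 24). Satisfied.
Quorum: 14 present, but the 1 interested manager does not count, leaving 13. Quorum is 8. Satisfied.
Vote: the indemnification of a former officer requires three-fourths of the disinterested managers present (14 − 1 = 13). 3/4 of 13 = 9.75, rounded up to 10, so 10 affirmative votes are needed; 9 voted in favor. Not satisfied.

Invalid — vote requirement not satisfied.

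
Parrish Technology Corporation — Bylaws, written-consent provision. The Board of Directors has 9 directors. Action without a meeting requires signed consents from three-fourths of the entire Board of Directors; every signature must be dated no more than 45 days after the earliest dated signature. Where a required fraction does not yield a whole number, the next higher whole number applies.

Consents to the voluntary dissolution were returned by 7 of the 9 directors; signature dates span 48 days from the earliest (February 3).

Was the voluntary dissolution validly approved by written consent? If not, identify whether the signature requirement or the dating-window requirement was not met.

Not effective — dating-window requirement not satisfied.

Signatures required: three-fourths of 9 — 3/4 of 9 = 6.75, rounded up to 7, so 7 needed; 7 signed. Sufficient.
Dating window: the latest signature is 48 days after the earliest; the limit is 45 days. Outside the window.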